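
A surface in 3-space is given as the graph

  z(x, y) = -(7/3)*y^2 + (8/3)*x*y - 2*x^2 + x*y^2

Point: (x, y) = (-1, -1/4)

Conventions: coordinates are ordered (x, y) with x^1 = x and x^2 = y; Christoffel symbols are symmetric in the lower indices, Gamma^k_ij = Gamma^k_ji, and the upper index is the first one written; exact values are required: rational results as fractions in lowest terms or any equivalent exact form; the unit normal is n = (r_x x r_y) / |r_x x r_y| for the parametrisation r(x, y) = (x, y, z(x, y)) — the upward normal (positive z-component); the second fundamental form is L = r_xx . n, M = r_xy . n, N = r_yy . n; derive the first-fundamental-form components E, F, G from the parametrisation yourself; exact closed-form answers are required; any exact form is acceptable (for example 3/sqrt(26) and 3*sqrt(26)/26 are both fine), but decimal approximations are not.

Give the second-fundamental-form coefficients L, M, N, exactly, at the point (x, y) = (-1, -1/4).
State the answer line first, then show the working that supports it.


Answer: L = -192*sqrt(31177)/31177, M = 104*sqrt(31177)/31177, N = -320*sqrt(31177)/31177

z_x = 163/48, z_y = -1, z_xx = -4, z_xy = 13/6, z_yy = -20/3
E = 28873/2304, F = -163/48, G = 2; answer radicand W^2 = 31177/2304
unnormalised second-form numerators: l = -4, m = 13/6, n = -20/3; L = l/sqrt(31177/2304), and similarly M = m/sqrt(W^2), N = n/sqrt(W^2)


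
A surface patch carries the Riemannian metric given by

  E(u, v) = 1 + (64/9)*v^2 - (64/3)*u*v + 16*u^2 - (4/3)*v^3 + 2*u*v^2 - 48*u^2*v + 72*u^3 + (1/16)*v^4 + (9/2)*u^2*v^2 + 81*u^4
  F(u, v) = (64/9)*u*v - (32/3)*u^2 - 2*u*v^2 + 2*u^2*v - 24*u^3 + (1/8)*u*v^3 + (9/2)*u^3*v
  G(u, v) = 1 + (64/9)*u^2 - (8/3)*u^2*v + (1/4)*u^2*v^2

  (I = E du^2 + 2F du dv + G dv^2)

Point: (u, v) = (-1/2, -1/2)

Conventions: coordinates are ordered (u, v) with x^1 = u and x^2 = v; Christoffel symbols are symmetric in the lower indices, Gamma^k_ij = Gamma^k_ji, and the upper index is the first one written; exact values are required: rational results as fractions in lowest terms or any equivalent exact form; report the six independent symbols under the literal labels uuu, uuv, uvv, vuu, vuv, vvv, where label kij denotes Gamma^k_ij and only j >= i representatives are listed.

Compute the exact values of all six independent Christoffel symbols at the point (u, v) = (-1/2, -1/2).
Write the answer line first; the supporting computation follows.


Answer: Gamma_uuu = -3792/2689, Gamma_uuv = -2212/2689, Gamma_uvv = -948/13445, Gamma_vuu = -3360/2689, Gamma_vuv = -1960/2689, Gamma_vvv = -168/2689

E = 8545/2304, F = 2765/1152, G = 1801/576 at the point
E_u = -395/24, E_v = -2765/288, F_u = -6965/576, F_v = -2687/576, G_u = -1225/144, G_v = -35/48
EG - F^2 = 13445/2304;  g^inv = (2304/13445) * [[1801/576, -2765/1152], [-2765/1152, 8545/2304]]
first-kind symbols [ij,l] = (1/2)(d_i g_jl + d_j g_il - d_l g_ij): [uu,u] = E_u/2 = -395/48, [uu,v] = F_u - E_v/2 = -175/24, [uv,u] = E_v/2 = -2765/576, [uv,v] = G_u/2 = -1225/288, [vv,u] = F_v - G_u/2 = -79/192, [vv,v] = G_v/2 = -35/96
Gamma^u_ij = (G*[ij,u] - F*[ij,v])/(EG - F^2), Gamma^v_ij = (E*[ij,v] - F*[ij,u])/(EG - F^2)


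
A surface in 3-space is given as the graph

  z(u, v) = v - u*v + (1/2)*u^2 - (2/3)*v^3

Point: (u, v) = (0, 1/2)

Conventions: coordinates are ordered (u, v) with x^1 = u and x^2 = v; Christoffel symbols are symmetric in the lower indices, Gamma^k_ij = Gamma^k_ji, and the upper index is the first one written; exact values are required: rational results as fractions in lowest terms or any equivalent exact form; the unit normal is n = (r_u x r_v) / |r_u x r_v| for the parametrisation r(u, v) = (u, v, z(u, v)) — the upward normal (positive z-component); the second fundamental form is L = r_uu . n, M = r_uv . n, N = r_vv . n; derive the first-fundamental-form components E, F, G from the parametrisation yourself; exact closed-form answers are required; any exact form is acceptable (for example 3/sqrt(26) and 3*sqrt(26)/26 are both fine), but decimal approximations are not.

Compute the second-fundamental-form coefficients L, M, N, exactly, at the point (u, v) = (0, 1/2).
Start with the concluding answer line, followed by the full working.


Answer: L = sqrt(6)/3, M = -sqrt(6)/3, N = -2*sqrt(6)/3

z_u = -1/2, z_v = 1/2, z_uu = 1, z_uv = -1, z_vv = -2
E = 5/4, F = -1/4, G = 5/4; answer radicand W^2 = 3/2
unnormalised second-form numerators: l = 1, m = -1, n = -2; L = l/sqrt(3/2), and similarly M = m/sqrt(W^2), N = n/sqrt(W^2)


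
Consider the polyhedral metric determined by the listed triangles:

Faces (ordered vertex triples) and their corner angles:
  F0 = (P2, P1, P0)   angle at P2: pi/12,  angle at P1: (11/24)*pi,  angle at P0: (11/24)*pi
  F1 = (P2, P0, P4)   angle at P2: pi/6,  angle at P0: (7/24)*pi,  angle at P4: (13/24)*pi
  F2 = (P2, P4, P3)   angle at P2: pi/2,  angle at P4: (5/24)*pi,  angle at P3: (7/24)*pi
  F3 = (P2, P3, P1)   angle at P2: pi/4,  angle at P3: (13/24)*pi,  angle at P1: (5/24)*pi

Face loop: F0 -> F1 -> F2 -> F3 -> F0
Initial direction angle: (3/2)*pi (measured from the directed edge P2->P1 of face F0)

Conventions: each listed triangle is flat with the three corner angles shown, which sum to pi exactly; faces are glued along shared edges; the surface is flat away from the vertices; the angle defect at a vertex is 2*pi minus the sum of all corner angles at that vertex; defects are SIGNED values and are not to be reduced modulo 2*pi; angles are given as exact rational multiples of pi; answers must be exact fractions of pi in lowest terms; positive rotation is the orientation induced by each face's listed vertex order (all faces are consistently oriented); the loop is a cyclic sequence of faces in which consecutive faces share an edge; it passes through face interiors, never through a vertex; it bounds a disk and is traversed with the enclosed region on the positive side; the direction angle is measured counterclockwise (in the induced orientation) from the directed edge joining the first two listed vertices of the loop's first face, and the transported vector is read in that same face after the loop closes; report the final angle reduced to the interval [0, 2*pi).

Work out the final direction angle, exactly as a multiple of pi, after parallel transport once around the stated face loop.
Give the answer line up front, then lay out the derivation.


Answer: final direction angle = pi/2

enclosed vertex P2: corner angles sum to pi, defect = 2*pi - pi = pi
final direction = starting direction + enclosed defect total, reduced mod 2*pi (induced orientation)
final angle = (3/2)*pi + pi = pi/2 (mod 2*pi)


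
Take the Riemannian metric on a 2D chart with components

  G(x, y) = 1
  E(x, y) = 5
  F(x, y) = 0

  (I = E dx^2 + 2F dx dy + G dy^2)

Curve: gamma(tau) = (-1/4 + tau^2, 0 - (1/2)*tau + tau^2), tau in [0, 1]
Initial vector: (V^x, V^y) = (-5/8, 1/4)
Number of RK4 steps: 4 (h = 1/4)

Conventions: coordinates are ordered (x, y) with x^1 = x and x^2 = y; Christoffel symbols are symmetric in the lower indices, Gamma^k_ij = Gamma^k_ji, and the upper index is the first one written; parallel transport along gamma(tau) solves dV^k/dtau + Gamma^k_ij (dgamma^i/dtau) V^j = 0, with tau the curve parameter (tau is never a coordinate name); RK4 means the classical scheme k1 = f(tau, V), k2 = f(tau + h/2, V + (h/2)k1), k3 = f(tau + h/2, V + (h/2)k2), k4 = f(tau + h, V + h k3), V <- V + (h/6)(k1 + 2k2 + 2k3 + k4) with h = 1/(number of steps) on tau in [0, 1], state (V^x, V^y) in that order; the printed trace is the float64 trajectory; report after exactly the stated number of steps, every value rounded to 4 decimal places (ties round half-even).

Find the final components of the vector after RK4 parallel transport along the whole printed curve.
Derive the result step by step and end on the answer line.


gamma'(tau) = (2*tau, -1/2 + 2*tau); f(tau, V)^k = -Gamma^k_ij(gamma(tau)) gamma'^i(tau) V^j; h = 1/4; intermediate values shown to 6 dp
curve data and Christoffel symbols at the stage parameters:
  tau = 0.000000: gamma = (-0.250000, 0.000000), gamma' = (0.000000, -0.500000); Gamma_xxx = 0.000000, Gamma_xxy = 0.000000, Gamma_xyy = 0.000000, Gamma_yxx = 0.000000, Gamma_yxy = 0.000000, Gamma_yyy = 0.000000
  tau = 0.125000: gamma = (-0.234375, -0.046875), gamma' = (0.250000, -0.250000); Gamma_xxx = 0.000000, Gamma_xxy = 0.000000, Gamma_xyy = 0.000000, Gamma_yxx = 0.000000, Gamma_yxy = 0.000000, Gamma_yyy = 0.000000
  tau = 0.250000: gamma = (-0.187500, -0.062500), gamma' = (0.500000, 0.000000); Gamma_xxx = 0.000000, Gamma_xxy = 0.000000, Gamma_xyy = 0.000000, Gamma_yxx = 0.000000, Gamma_yxy = 0.000000, Gamma_yyy = 0.000000
  tau = 0.375000: gamma = (-0.109375, -0.046875), gamma' = (0.750000, 0.250000); Gamma_xxx = 0.000000, Gamma_xxy = 0.000000, Gamma_xyy = 0.000000, Gamma_yxx = 0.000000, Gamma_yxy = 0.000000, Gamma_yyy = 0.000000
  tau = 0.500000: gamma = (0.000000, 0.000000), gamma' = (1.000000, 0.500000); Gamma_xxx = 0.000000, Gamma_xxy = 0.000000, Gamma_xyy = 0.000000, Gamma_yxx = 0.000000, Gamma_yxy = 0.000000, Gamma_yyy = 0.000000
  tau = 0.625000: gamma = (0.140625, 0.078125), gamma' = (1.250000, 0.750000); Gamma_xxx = 0.000000, Gamma_xxy = 0.000000, Gamma_xyy = 0.000000, Gamma_yxx = 0.000000, Gamma_yxy = 0.000000, Gamma_yyy = 0.000000
  tau = 0.750000: gamma = (0.312500, 0.187500), gamma' = (1.500000, 1.000000); Gamma_xxx = 0.000000, Gamma_xxy = 0.000000, Gamma_xyy = 0.000000, Gamma_yxx = 0.000000, Gamma_yxy = 0.000000, Gamma_yyy = 0.000000
  tau = 0.875000: gamma = (0.515625, 0.328125), gamma' = (1.750000, 1.250000); Gamma_xxx = 0.000000, Gamma_xxy = 0.000000, Gamma_xyy = 0.000000, Gamma_yxx = 0.000000, Gamma_yxy = 0.000000, Gamma_yyy = 0.000000
  tau = 1.000000: gamma = (0.750000, 0.500000), gamma' = (2.000000, 1.500000); Gamma_xxx = 0.000000, Gamma_xxy = 0.000000, Gamma_xyy = 0.000000, Gamma_yxx = 0.000000, Gamma_yxy = 0.000000, Gamma_yyy = 0.000000
step 0: V^x = -0.6250, V^y = 0.2500
step 1: k1 = (0.000000, 0.000000), k2 = (0.000000, 0.000000), k3 = (0.000000, 0.000000), k4 = (0.000000, 0.000000); V <- V + (h/6)(k1 + 2k2 + 2k3 + k4): V^x = -0.6250, V^y = 0.2500
step 2: k1 = (0.000000, 0.000000), k2 = (0.000000, 0.000000), k3 = (0.000000, 0.000000), k4 = (0.000000, 0.000000); V <- V + (h/6)(k1 + 2k2 + 2k3 + k4): V^x = -0.6250, V^y = 0.2500
step 3: k1 = (0.000000, 0.000000), k2 = (0.000000, 0.000000), k3 = (0.000000, 0.000000), k4 = (0.000000, 0.000000); V <- V + (h/6)(k1 + 2k2 + 2k3 + k4): V^x = -0.6250, V^y = 0.2500
step 4: k1 = (0.000000, 0.000000), k2 = (0.000000, 0.000000), k3 = (0.000000, 0.000000), k4 = (0.000000, 0.000000); V <- V + (h/6)(k1 + 2k2 + 2k3 + k4): V^x = -0.6250, V^y = 0.2500

Answer: V^x = -0.6250, V^y = 0.2500


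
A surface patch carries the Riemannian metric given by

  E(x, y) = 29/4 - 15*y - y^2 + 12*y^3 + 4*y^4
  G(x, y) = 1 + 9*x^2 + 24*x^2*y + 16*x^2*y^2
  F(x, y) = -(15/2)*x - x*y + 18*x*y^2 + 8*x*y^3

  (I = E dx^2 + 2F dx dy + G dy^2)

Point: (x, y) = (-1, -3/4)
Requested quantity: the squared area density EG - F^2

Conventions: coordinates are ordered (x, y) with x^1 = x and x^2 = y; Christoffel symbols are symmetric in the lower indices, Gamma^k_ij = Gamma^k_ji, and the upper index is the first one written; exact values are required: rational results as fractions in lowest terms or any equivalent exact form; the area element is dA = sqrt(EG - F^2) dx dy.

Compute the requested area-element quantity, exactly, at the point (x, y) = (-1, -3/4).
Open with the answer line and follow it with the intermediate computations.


Answer: EG - F^2 = 905/64

E = 905/64, F = 0, G = 1; EG - F^2 = 905/64


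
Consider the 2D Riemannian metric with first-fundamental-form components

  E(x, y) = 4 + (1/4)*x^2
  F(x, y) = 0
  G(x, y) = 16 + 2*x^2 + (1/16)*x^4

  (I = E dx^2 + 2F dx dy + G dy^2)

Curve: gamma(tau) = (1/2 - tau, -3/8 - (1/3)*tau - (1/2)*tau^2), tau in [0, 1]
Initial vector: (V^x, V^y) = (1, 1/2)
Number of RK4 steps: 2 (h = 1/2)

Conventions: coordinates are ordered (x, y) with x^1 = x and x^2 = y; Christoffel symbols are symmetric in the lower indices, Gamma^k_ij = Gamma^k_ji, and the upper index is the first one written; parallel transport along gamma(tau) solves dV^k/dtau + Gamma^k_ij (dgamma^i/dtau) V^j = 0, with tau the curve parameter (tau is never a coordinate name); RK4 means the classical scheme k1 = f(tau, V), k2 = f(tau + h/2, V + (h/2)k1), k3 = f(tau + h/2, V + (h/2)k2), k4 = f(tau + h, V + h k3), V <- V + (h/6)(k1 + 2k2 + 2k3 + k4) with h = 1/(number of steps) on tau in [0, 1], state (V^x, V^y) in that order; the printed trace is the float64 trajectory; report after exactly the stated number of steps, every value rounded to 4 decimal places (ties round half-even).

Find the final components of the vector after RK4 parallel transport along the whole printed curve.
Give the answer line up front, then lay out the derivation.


Answer: V^x = 1.0207, V^y = 0.4896

gamma'(tau) = (-1, -1/3 - tau); f(tau, V)^k = -Gamma^k_ij(gamma(tau)) gamma'^i(tau) V^j; h = 1/2; intermediate values shown to 6 dp
curve data and Christoffel symbols at the stage parameters:
  tau = 0.000000: gamma = (0.500000, -0.375000), gamma' = (-1.000000, -0.333333); Gamma_xxx = 0.030769, Gamma_xxy = 0.000000, Gamma_xyy = -0.250000, Gamma_yxx = 0.000000, Gamma_yxy = 0.061538, Gamma_yyy = 0.000000
  tau = 0.250000: gamma = (0.250000, -0.489583), gamma' = (-1.000000, -0.583333); Gamma_xxx = 0.015564, Gamma_xxy = 0.000000, Gamma_xyy = -0.125000, Gamma_yxx = 0.000000, Gamma_yxy = 0.031128, Gamma_yyy = 0.000000
  tau = 0.500000: gamma = (0.000000, -0.666667), gamma' = (-1.000000, -0.833333); Gamma_xxx = 0.000000, Gamma_xxy = 0.000000, Gamma_xyy = 0.000000, Gamma_yxx = 0.000000, Gamma_yxy = 0.000000, Gamma_yyy = 0.000000
  tau = 0.750000: gamma = (-0.250000, -0.906250), gamma' = (-1.000000, -1.083333); Gamma_xxx = -0.015564, Gamma_xxy = 0.000000, Gamma_xyy = 0.125000, Gamma_yxx = 0.000000, Gamma_yxy = -0.031128, Gamma_yyy = 0.000000
  tau = 1.000000: gamma = (-0.500000, -1.208333), gamma' = (-1.000000, -1.333333); Gamma_xxx = -0.030769, Gamma_xxy = 0.000000, Gamma_xyy = 0.250000, Gamma_yxx = 0.000000, Gamma_yxy = -0.061538, Gamma_yyy = 0.000000
step 0: V^x = 1.0000, V^y = 0.5000
step 1: k1 = (-0.010897, 0.051282), k2 = (-0.021871, 0.034072), k3 = (-0.021600, 0.033888), k4 = (0.000000, 0.000000); V <- V + (h/6)(k1 + 2k2 + 2k3 + k4): V^x = 0.9918, V^y = 0.5156
step 2: k1 = (0.000000, 0.000000), k2 = (0.054384, -0.049497), k3 = (0.052496, -0.049571), k4 = (0.132279, -0.113740); V <- V + (h/6)(k1 + 2k2 + 2k3 + k4): V^x = 1.0207, V^y = 0.4896


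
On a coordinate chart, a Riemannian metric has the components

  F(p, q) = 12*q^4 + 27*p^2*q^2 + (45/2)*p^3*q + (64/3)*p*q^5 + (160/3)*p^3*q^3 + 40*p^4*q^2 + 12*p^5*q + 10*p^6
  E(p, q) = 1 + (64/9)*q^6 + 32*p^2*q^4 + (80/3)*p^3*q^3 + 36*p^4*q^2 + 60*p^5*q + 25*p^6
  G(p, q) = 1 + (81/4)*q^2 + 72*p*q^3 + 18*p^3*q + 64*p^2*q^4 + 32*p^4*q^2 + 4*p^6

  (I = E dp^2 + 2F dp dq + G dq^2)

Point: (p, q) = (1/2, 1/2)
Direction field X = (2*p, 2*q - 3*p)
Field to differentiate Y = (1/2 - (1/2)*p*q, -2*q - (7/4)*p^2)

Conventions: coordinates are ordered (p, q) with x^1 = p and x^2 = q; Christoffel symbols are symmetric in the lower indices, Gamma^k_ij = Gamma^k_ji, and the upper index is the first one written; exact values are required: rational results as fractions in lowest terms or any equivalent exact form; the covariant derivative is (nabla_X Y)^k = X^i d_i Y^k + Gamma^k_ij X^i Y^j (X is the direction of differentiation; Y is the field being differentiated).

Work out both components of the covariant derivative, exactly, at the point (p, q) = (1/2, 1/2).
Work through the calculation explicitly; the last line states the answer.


E = 2257/576, F = 287/48, G = 53/4 at the point
E_p = 369/16, E_q = 287/24, F_p = 1421/48, F_q = 1285/48, G_p = 49/2, G_q = 119/2
EG - F^2 = 9313/576;  g^inv = (576/9313) * [[53/4, -287/48], [-287/48, 2257/576]]
first-kind symbols [ij,l] = (1/2)(d_i g_jl + d_j g_il - d_l g_ij): [pp,p] = E_p/2 = 369/32, [pp,q] = F_p - E_q/2 = 189/8, [pq,p] = E_q/2 = 287/48, [pq,q] = G_p/2 = 49/4, [qq,p] = F_q - G_p/2 = 697/48, [qq,q] = G_q/2 = 119/4
Gamma^p_ij = (G*[ij,p] - F*[ij,q])/(EG - F^2), Gamma^q_ij = (E*[ij,q] - F*[ij,p])/(EG - F^2)
Gamma_ppp = 6642/9313, Gamma_ppq = 3444/9313, Gamma_pqq = 8364/9313, Gamma_qpp = 13608/9313, Gamma_qpq = 7056/9313, Gamma_qqq = 17136/9313
X = (1, -1/2), Y = (3/8, -23/16) at the point

Answer: (nabla_X Y)^p = 6967/37252, (nabla_X Y)^q = -4125/37252


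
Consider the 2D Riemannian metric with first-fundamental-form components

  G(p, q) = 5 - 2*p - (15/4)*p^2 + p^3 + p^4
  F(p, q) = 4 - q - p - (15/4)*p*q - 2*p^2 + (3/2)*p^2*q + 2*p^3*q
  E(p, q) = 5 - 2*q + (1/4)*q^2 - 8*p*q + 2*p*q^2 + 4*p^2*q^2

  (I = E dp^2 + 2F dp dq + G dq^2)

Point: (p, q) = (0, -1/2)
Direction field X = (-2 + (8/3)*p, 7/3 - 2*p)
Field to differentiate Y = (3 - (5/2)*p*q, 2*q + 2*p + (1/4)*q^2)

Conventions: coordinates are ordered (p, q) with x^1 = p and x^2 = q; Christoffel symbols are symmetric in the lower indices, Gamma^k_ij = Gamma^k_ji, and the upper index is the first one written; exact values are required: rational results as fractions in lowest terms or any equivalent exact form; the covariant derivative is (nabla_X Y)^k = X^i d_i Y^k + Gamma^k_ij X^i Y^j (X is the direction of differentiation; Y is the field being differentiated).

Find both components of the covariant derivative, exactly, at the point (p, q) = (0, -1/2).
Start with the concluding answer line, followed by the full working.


Answer: (nabla_X Y)^p = -3113/644, (nabla_X Y)^q = -3847/1932

E = 97/16, F = 9/2, G = 5 at the point
E_p = 9/2, E_q = -9/4, F_p = 7/8, F_q = -1, G_p = -2, G_q = 0
EG - F^2 = 161/16;  g^inv = (16/161) * [[5, -9/2], [-9/2, 97/16]]
first-kind symbols [ij,l] = (1/2)(d_i g_jl + d_j g_il - d_l g_ij): [pp,p] = E_p/2 = 9/4, [pp,q] = F_p - E_q/2 = 2, [pq,p] = E_q/2 = -9/8, [pq,q] = G_p/2 = -1, [qq,p] = F_q - G_p/2 = 0, [qq,q] = G_q/2 = 0
Gamma^p_ij = (G*[ij,p] - F*[ij,q])/(EG - F^2), Gamma^q_ij = (E*[ij,q] - F*[ij,p])/(EG - F^2)
Gamma_ppp = 36/161, Gamma_ppq = -18/161, Gamma_pqq = 0, Gamma_qpp = 32/161, Gamma_qpq = -16/161, Gamma_qqq = 0
X = (-2, 7/3), Y = (3, -15/16) at the point


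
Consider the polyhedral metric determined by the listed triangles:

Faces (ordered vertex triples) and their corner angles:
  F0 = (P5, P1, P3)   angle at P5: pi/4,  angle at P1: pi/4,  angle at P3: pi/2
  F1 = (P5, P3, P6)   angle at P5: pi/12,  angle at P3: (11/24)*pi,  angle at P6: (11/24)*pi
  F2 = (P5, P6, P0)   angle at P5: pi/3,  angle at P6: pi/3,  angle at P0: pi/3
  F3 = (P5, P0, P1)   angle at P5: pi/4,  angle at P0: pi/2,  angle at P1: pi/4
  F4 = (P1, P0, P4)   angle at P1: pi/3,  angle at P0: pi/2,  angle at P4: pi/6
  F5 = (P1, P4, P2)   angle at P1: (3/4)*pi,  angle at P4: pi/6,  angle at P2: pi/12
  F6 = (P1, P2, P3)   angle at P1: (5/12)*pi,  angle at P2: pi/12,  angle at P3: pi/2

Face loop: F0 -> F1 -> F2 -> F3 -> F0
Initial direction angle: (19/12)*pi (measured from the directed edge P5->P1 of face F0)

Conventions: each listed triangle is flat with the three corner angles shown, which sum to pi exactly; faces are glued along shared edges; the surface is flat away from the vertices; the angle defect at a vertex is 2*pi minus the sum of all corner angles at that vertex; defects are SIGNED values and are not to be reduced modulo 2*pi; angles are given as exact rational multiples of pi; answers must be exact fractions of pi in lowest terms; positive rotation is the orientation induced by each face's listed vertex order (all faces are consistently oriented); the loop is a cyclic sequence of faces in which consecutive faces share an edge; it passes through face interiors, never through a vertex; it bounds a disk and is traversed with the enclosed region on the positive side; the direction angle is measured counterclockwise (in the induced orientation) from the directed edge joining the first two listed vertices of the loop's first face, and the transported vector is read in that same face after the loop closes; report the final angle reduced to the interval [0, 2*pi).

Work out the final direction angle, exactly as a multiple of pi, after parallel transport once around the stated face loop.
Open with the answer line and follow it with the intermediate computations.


Answer: final direction angle = (2/3)*pi

enclosed vertex P5: corner angles sum to (11/12)*pi, defect = 2*pi - (11/12)*pi = (13/12)*pi
adding the enclosed defects to the starting angle (mod 2*pi, induced orientation) gives the holonomy
final angle = (19/12)*pi + (13/12)*pi = (2/3)*pi (mod 2*pi)


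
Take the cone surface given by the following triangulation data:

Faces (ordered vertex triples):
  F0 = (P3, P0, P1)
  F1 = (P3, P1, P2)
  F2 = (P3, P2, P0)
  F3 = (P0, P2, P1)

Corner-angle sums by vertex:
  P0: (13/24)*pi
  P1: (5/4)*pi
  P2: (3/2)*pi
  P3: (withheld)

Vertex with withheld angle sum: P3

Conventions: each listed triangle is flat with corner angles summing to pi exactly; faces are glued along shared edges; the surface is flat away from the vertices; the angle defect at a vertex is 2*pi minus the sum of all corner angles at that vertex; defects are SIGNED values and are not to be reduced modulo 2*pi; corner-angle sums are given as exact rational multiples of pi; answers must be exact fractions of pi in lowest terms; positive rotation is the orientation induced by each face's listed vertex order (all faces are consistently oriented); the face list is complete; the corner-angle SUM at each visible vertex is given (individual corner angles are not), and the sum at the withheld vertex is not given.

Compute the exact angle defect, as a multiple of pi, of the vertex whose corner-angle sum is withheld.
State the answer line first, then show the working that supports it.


Answer: defect(P3) = (31/24)*pi

V = 4, E = 6, F = 4; chi = V - E + F = 2
Gauss-Bonnet: total defect = 2*pi*chi = 4*pi; visible defects sum to (65/24)*pi


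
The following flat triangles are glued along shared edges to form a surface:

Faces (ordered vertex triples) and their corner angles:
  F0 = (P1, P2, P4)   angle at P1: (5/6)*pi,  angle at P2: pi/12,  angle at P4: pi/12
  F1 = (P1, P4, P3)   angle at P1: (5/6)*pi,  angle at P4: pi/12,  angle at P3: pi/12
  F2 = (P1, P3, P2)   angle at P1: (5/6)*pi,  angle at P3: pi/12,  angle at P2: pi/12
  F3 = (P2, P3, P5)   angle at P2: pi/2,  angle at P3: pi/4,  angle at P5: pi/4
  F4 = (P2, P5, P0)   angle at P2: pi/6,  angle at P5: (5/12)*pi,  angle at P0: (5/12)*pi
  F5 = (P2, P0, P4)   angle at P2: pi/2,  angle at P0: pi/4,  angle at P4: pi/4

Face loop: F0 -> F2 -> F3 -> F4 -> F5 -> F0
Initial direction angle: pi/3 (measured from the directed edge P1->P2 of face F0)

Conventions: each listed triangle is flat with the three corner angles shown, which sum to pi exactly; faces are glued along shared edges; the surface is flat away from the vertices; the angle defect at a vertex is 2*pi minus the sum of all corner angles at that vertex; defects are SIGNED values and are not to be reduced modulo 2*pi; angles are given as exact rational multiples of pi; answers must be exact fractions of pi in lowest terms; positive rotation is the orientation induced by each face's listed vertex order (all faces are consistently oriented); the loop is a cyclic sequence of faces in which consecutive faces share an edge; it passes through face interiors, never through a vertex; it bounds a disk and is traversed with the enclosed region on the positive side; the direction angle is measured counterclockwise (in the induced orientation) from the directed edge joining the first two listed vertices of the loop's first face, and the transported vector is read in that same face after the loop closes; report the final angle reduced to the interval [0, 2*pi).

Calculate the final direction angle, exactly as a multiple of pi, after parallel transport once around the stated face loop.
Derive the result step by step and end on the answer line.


enclosed vertex P2: corner angles sum to (4/3)*pi, defect = 2*pi - (4/3)*pi = (2/3)*pi
the rotation equals the total enclosed defect, so the final angle is initial + defects (mod 2*pi)
final angle = pi/3 + (2/3)*pi = pi (mod 2*pi)

Answer: final direction angle = pi


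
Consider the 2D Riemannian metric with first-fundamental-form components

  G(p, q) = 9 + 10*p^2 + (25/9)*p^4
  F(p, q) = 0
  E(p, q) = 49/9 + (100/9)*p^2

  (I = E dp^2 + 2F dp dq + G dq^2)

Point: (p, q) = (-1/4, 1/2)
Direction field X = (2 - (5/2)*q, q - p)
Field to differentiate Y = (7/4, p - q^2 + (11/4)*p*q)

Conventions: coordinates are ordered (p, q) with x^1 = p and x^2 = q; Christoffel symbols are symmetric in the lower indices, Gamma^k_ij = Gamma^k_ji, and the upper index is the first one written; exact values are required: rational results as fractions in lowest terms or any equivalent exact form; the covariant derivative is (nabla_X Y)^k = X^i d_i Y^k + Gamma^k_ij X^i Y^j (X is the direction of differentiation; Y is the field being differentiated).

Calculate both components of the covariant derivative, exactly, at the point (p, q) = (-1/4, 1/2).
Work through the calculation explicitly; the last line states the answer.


E = 221/36, F = 0, G = 22201/2304 at the point
E_p = -50/9, E_q = 0, F_p = 0, F_q = 0, G_p = -745/144, G_q = 0
EG - F^2 = 4906421/82944;  g^inv = (82944/4906421) * [[22201/2304, 0], [0, 221/36]]
first-kind symbols [ij,l] = (1/2)(d_i g_jl + d_j g_il - d_l g_ij): [pp,p] = E_p/2 = -25/9, [pp,q] = F_p - E_q/2 = 0, [pq,p] = E_q/2 = 0, [pq,q] = G_p/2 = -745/288, [qq,p] = F_q - G_p/2 = 745/288, [qq,q] = G_q/2 = 0
Gamma^p_ij = (G*[ij,p] - F*[ij,q])/(EG - F^2), Gamma^q_ij = (E*[ij,q] - F*[ij,p])/(EG - F^2)
Gamma_ppp = -100/221, Gamma_ppq = 0, Gamma_pqq = 745/1768, Gamma_qpp = 0, Gamma_qpq = -40/149, Gamma_qqq = 0
X = (3/4, 3/4), Y = (7/4, -27/32) at the point

Answer: (nabla_X Y)^p = -194745/226304, (nabla_X Y)^q = 3177/9536


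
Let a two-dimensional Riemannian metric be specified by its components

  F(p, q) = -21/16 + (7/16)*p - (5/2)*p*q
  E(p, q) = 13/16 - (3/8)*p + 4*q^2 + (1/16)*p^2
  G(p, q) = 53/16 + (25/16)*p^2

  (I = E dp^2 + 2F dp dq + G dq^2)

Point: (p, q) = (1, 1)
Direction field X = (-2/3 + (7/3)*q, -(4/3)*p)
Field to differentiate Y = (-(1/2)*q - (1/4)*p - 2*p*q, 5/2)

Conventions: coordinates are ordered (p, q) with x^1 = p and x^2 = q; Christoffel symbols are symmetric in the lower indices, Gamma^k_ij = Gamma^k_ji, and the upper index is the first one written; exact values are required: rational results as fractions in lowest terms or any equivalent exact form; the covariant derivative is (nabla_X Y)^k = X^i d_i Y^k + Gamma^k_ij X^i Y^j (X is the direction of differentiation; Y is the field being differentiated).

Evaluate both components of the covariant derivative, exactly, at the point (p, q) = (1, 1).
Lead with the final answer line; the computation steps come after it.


Answer: (nabla_X Y)^p = 180353/5400, (nabla_X Y)^q = 28459/900

E = 9/2, F = -27/8, G = 39/8 at the point
E_p = -1/4, E_q = 8, F_p = -33/16, F_q = -5/2, G_p = 25/8, G_q = 0
EG - F^2 = 675/64;  g^inv = (64/675) * [[39/8, 27/8], [27/8, 9/2]]
first-kind symbols [ij,l] = (1/2)(d_i g_jl + d_j g_il - d_l g_ij): [pp,p] = E_p/2 = -1/8, [pp,q] = F_p - E_q/2 = -97/16, [pq,p] = E_q/2 = 4, [pq,q] = G_p/2 = 25/16, [qq,p] = F_q - G_p/2 = -65/16, [qq,q] = G_q/2 = 0
Gamma^p_ij = (G*[ij,p] - F*[ij,q])/(EG - F^2), Gamma^q_ij = (E*[ij,q] - F*[ij,p])/(EG - F^2)
Gamma_ppp = -899/450, Gamma_ppq = 1057/450, Gamma_pqq = -169/90, Gamma_qpp = -197/75, Gamma_qpq = 146/75, Gamma_qqq = -13/10
X = (5/3, -4/3), Y = (-11/4, 5/2) at the point


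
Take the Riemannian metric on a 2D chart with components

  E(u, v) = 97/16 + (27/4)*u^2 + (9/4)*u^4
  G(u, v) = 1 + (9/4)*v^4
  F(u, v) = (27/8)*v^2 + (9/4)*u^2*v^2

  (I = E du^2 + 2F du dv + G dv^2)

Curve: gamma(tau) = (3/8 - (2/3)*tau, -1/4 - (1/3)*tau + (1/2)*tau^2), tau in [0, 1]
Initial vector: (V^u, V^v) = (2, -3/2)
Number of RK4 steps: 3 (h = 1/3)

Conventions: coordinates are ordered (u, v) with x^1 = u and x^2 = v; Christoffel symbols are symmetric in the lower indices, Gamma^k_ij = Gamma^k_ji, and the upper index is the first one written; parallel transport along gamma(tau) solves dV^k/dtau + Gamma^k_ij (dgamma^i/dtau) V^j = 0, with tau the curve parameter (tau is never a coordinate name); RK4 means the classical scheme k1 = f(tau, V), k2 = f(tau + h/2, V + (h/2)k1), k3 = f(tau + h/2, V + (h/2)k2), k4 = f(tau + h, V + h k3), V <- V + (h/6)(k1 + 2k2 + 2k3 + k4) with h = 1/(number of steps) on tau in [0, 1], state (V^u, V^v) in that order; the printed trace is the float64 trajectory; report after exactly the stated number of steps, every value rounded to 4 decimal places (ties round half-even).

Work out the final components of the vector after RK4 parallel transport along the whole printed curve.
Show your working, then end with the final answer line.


gamma'(tau) = (-2/3, -1/3 + tau); f(tau, V)^k = -Gamma^k_ij(gamma(tau)) gamma'^i(tau) V^j; h = 1/3; intermediate values shown to 6 dp
curve data and Christoffel symbols at the stage parameters:
  tau = 0.000000: gamma = (0.375000, -0.250000), gamma' = (-0.666667, -0.333333); Gamma_uuu = 0.391869, Gamma_uuv = 0.000000, Gamma_uvv = -0.261246, Gamma_vuu = 0.014928, Gamma_vuv = 0.000000, Gamma_vvv = -0.009952
  tau = 0.166667: gamma = (0.263889, -0.291667), gamma' = (-0.666667, -0.166667); Gamma_uuu = 0.284149, Gamma_uuv = 0.000000, Gamma_uvv = -0.314059, Gamma_vuu = 0.015400, Gamma_vuv = 0.000000, Gamma_vvv = -0.017021
  tau = 0.333333: gamma = (0.152778, -0.305556), gamma' = (-0.666667, 0.000000); Gamma_uuu = 0.167812, Gamma_uuv = 0.000000, Gamma_uvv = -0.335624, Gamma_vuu = 0.010285, Gamma_vuv = 0.000000, Gamma_vvv = -0.020570
  tau = 0.500000: gamma = (0.041667, -0.291667), gamma' = (-0.666667, 0.166667); Gamma_uuu = 0.046232, Gamma_uuv = 0.000000, Gamma_uvv = -0.323623, Gamma_vuu = 0.002619, Gamma_vuv = 0.000000, Gamma_vvv = -0.018332
  tau = 0.666667: gamma = (-0.069444, -0.250000), gamma' = (-0.666667, 0.333333); Gamma_uuu = -0.077042, Gamma_uuv = 0.000000, Gamma_uvv = -0.277352, Gamma_vuu = -0.003200, Gamma_vuv = 0.000000, Gamma_vvv = -0.011519
  tau = 0.833333: gamma = (-0.180556, -0.180556), gamma' = (-0.666667, 0.500000); Gamma_uuu = -0.198055, Gamma_uuv = 0.000000, Gamma_uvv = -0.198055, Gamma_vuu = -0.004213, Gamma_vuv = 0.000000, Gamma_vvv = -0.004213
  tau = 1.000000: gamma = (-0.291667, -0.083333), gamma' = (-0.666667, 0.666667); Gamma_uuu = -0.312696, Gamma_uuv = 0.000000, Gamma_uvv = -0.089342, Gamma_vuu = -0.001370, Gamma_vuv = 0.000000, Gamma_vvv = -0.000391
step 0: V^u = 2.0000, V^v = -1.5000
step 1: k1 = (0.653115, 0.024881), k2 = (0.477783, 0.025894), k3 = (0.472239, 0.025594), k4 = (0.241360, 0.014793); V <- V + (h/6)(k1 + 2k2 + 2k3 + k4): V^u = 2.1553, V^v = -1.4921
step 2: k1 = (0.241118, 0.014778), k2 = (-0.012679, -0.000718), k3 = (-0.014122, -0.000800), k4 = (-0.248423, -0.010318); V <- V + (h/6)(k1 + 2k2 + 2k3 + k4): V^u = 2.1519, V^v = -1.4920
step 3: k1 = (-0.248459, -0.010319), k2 = (-0.426577, -0.009074), k3 = (-0.422636, -0.008990), k4 = (-0.508263, -0.002227); V <- V + (h/6)(k1 + 2k2 + 2k3 + k4): V^u = 2.0155, V^v = -1.4947

Answer: V^u = 2.0155, V^v = -1.4947


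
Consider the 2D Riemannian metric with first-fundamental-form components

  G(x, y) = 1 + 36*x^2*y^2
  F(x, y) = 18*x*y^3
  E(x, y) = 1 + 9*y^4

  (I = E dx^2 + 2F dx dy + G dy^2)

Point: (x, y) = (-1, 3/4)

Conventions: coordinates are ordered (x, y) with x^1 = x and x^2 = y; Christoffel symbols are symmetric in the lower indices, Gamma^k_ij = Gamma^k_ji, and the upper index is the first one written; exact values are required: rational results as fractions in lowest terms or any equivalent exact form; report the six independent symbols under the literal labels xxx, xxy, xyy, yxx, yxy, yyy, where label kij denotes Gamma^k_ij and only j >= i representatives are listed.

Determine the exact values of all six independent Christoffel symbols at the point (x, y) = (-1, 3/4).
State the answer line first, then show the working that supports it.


Answer: Gamma_xxx = 0, Gamma_xxy = 1944/6169, Gamma_xyy = -2592/6169, Gamma_yxx = 0, Gamma_yxy = -5184/6169, Gamma_yyy = 6912/6169

E = 985/256, F = -243/32, G = 85/4 at the point
E_x = 0, E_y = 243/16, F_x = 243/32, F_y = -243/8, G_x = -81/2, G_y = 54
EG - F^2 = 6169/256;  g^inv = (256/6169) * [[85/4, 243/32], [243/32, 985/256]]
first-kind symbols [ij,l] = (1/2)(d_i g_jl + d_j g_il - d_l g_ij): [xx,x] = E_x/2 = 0, [xx,y] = F_x - E_y/2 = 0, [xy,x] = E_y/2 = 243/32, [xy,y] = G_x/2 = -81/4, [yy,x] = F_y - G_x/2 = -81/8, [yy,y] = G_y/2 = 27
Gamma^x_ij = (G*[ij,x] - F*[ij,y])/(EG - F^2), Gamma^y_ij = (E*[ij,y] - F*[ij,x])/(EG - F^2)


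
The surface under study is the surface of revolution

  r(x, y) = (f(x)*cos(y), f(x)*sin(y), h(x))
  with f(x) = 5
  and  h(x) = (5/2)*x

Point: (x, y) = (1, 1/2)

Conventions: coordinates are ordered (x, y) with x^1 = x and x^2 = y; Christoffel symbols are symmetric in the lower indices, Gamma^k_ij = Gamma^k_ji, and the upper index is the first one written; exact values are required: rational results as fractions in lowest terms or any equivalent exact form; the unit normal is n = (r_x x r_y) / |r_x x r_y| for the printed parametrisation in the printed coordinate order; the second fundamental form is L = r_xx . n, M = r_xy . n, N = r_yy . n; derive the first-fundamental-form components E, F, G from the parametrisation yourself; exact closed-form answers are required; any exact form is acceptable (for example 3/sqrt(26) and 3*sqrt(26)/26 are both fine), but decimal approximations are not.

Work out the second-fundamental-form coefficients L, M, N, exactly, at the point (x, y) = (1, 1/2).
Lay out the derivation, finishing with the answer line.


f = 5, f' = 0, f'' = 0, h' = 5/2, h'' = 0
E = 25/4, F = 0, G = 25; answer radicand W^2 = 25/4
unnormalised second-form numerators: l = 0, m = 0, n = 25/2; L = l/sqrt(25/4), and similarly M = m/sqrt(W^2), N = n/sqrt(W^2)

Answer: L = 0, M = 0, N = 5


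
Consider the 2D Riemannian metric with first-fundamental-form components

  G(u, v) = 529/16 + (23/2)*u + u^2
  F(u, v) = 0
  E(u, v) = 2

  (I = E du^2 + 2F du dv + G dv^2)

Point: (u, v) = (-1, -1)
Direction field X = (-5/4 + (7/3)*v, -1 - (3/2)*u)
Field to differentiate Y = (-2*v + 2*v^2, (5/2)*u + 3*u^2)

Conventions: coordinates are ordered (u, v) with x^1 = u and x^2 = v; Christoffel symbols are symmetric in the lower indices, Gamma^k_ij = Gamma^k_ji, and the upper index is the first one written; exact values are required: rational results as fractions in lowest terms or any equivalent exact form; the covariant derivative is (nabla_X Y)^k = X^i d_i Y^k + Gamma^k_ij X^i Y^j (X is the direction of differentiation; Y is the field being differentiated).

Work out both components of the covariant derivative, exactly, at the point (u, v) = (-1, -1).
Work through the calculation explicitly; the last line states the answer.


E = 2, F = 0, G = 361/16 at the point
E_u = 0, E_v = 0, F_u = 0, F_v = 0, G_u = 19/2, G_v = 0
EG - F^2 = 361/8;  g^inv = (8/361) * [[361/16, 0], [0, 2]]
first-kind symbols [ij,l] = (1/2)(d_i g_jl + d_j g_il - d_l g_ij): [uu,u] = E_u/2 = 0, [uu,v] = F_u - E_v/2 = 0, [uv,u] = E_v/2 = 0, [uv,v] = G_u/2 = 19/4, [vv,u] = F_v - G_u/2 = -19/4, [vv,v] = G_v/2 = 0
Gamma^u_ij = (G*[ij,u] - F*[ij,v])/(EG - F^2), Gamma^v_ij = (E*[ij,v] - F*[ij,u])/(EG - F^2)
Gamma_uuu = 0, Gamma_uuv = 0, Gamma_uvv = -19/8, Gamma_vuu = 0, Gamma_vuv = 4/19, Gamma_vvv = 0
X = (-43/12, 1/2), Y = (4, 1/2) at the point

Answer: (nabla_X Y)^u = -115/32, (nabla_X Y)^v = 1913/152


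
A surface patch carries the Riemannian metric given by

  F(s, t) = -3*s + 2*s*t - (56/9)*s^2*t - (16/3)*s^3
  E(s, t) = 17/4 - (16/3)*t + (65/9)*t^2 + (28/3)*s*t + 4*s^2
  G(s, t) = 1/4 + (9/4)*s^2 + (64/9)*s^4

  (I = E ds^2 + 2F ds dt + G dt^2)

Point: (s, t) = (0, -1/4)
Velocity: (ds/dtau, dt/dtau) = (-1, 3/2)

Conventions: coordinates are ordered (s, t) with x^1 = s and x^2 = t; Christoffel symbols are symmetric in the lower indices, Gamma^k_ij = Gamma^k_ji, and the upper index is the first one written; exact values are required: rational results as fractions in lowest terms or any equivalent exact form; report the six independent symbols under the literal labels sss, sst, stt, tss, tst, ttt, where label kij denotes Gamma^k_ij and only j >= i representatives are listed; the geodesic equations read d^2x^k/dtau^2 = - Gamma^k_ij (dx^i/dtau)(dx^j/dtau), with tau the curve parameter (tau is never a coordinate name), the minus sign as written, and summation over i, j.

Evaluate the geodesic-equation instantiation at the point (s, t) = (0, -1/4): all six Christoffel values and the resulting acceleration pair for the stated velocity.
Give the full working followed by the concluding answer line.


E = 869/144, F = 0, G = 1/4 at the point
E_s = -7/3, E_t = -161/18, F_s = -7/2, F_t = 0, G_s = 0, G_t = 0
EG - F^2 = 869/576;  g^inv = (576/869) * [[1/4, 0], [0, 869/144]]
first-kind symbols [ij,l] = (1/2)(d_i g_jl + d_j g_il - d_l g_ij): [ss,s] = E_s/2 = -7/6, [ss,t] = F_s - E_t/2 = 35/36, [st,s] = E_t/2 = -161/36, [st,t] = G_s/2 = 0, [tt,s] = F_t - G_s/2 = 0, [tt,t] = G_t/2 = 0
Gamma^s_ij = (G*[ij,s] - F*[ij,t])/(EG - F^2), Gamma^t_ij = (E*[ij,t] - F*[ij,s])/(EG - F^2)
Gamma_sss = -168/869, Gamma_sst = -644/869, Gamma_stt = 0, Gamma_tss = 35/9, Gamma_tst = 0, Gamma_ttt = 0
d^2s/dtau^2 = -(Gamma_sss*(-1)^2 + 2*Gamma_sst*(-1)*(3/2) + Gamma_stt*(3/2)^2) = -1764/869
d^2t/dtau^2 = -(Gamma_tss*(-1)^2 + 2*Gamma_tst*(-1)*(3/2) + Gamma_ttt*(3/2)^2) = -35/9

Answer: Gamma_sss = -168/869, Gamma_sst = -644/869, Gamma_stt = 0, Gamma_tss = 35/9, Gamma_tst = 0, Gamma_ttt = 0; accelerations (d^2s/dtau^2, d^2t/dtau^2) = (-1764/869, -35/9)


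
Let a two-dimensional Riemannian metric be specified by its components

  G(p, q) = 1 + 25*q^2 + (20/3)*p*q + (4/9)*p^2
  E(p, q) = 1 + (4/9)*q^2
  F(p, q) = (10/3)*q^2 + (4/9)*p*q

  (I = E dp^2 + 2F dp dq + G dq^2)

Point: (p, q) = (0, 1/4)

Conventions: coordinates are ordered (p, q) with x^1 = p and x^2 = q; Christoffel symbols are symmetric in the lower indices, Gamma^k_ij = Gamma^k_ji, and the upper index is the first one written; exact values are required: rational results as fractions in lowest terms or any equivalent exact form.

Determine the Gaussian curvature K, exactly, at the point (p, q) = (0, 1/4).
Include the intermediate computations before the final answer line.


E = 37/36, F = 5/24, G = 41/16, EG - F^2 = 373/144 at the point
E_p = 0, E_q = 2/9, F_p = 1/9, F_q = 5/3, G_p = 5/3, G_q = 25/2
E_qq = 8/9, F_pq = 4/9, G_pp = 8/9
By Brioschi, K is (det M1 - det M2) divided by (EG - F^2) squared.
M1 = [[-E_qq/2 + F_pq - G_pp/2, E_p/2, F_p - E_q/2], [F_q - G_p/2, E, F], [G_q/2, F, G]] = [[-4/9, 0, 0], [5/6, 37/36, 5/24], [25/4, 5/24, 41/16]]; det M1 = -373/324
M2 = [[0, E_q/2, G_p/2], [E_q/2, E, F], [G_p/2, F, G]] = [[0, 1/9, 5/6], [1/9, 37/36, 5/24], [5/6, 5/24, 41/16]]; det M2 = -229/324
det M1 - det M2 = -4/9; K = -4/9 / (373/144)^2 = -9216/139129

Answer: K = -9216/139129


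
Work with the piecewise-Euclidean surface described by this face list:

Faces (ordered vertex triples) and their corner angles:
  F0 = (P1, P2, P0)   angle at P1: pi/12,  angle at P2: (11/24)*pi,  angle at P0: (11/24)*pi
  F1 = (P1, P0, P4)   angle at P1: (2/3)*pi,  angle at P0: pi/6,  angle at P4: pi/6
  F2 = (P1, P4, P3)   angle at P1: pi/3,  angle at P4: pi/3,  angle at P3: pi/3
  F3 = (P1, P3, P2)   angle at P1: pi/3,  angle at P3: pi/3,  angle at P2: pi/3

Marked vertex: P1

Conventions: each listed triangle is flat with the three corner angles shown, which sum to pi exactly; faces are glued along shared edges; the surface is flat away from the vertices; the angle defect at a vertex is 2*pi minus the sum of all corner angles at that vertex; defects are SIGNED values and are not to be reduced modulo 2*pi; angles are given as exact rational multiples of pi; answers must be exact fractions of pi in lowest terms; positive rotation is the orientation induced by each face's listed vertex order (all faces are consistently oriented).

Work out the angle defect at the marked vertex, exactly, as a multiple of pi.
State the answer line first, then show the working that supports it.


Answer: defect(P1) = (7/12)*pi

Sum of corner angles at P1: (17/12)*pi
defect = 2*pi - (17/12)*pi


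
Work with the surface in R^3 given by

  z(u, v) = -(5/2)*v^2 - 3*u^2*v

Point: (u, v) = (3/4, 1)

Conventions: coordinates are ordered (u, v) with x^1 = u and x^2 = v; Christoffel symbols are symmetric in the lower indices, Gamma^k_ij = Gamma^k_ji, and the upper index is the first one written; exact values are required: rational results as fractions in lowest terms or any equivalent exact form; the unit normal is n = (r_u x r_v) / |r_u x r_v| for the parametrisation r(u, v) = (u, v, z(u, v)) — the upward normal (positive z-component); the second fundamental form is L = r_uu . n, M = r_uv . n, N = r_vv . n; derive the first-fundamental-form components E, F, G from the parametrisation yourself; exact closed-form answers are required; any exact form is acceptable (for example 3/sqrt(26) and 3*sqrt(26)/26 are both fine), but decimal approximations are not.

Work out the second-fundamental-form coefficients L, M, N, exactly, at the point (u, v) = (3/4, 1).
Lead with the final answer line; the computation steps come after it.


Answer: L = -96*sqrt(16889)/16889, M = -72*sqrt(16889)/16889, N = -80*sqrt(16889)/16889

z_u = -9/2, z_v = -107/16, z_uu = -6, z_uv = -9/2, z_vv = -5
E = 85/4, F = 963/32, G = 11705/256; answer radicand W^2 = 16889/256
unnormalised second-form numerators: l = -6, m = -9/2, n = -5; L = l/sqrt(16889/256), and similarly M = m/sqrt(W^2), N = n/sqrt(W^2)
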